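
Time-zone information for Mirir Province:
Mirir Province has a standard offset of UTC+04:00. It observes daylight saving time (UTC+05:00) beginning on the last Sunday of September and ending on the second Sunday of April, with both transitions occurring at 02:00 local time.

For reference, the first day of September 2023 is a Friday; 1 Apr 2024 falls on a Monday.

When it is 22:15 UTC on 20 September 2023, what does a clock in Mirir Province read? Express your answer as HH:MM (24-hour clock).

1 September 2023 is a Friday, so Sundays fall on 3, 10, 17, 24; the last is September 24.
1 April 2024 is a Monday, so the first Sunday is April 7 and the second is April 14.
At the standard offset (UTC+04:00), 22:15 UTC + 4h = 02:15 Mirir Province standard time (rolling into the next day, 21 September 2023).
The standard-time date in Mirir Province, 21 September 2023, does not fall between 24 September 2023 and 14 April 2024, so daylight saving is not in effect and Mirir Province is at UTC+04:00.
22:15 UTC + 4h = 02:15 local (rolling into the next day, 21 September 2023).

02:15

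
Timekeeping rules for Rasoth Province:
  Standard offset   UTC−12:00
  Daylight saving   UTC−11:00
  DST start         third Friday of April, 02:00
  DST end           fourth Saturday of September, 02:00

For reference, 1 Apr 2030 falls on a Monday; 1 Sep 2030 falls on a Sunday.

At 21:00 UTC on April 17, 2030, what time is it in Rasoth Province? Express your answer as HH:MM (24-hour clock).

09:00

1 April 2030 is a Monday, so the first Friday is April 5 and the third is April 19.
1 September 2030 is a Sunday, so the first Saturday is September 7 and the fourth is September 28.
At the standard offset (UTC−12:00), 21:00 UTC − 12h = 09:00 Rasoth Province standard time.
The standard-time date in Rasoth Province, April 17, 2030, does not fall between 19 April and 28 September, so daylight saving is not in effect and Rasoth Province is at UTC−12:00.
21:00 UTC − 12h = 09:00 local.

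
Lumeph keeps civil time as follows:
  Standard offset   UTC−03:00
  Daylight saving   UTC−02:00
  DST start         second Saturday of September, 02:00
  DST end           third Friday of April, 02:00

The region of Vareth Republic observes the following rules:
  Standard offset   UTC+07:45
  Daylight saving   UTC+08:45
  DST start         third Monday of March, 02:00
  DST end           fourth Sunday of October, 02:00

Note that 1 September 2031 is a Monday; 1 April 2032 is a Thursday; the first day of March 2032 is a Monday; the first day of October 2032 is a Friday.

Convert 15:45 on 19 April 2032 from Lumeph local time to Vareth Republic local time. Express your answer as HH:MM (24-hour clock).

1 September 2031 is a Monday, so the first Saturday is September 6 and the second is September 13.
1 April 2032 is a Thursday, so the first Friday is April 2 and the third is April 16.
19 April 2032 does not fall between 13 September 2031 and 16 April 2032, so daylight saving is not in effect and Lumeph is at UTC−03:00.
15:45 Lumeph + 3h = 18:45 UTC.
1 March 2032 is a Monday, so the first Monday is March 1 and the third is March 15.
1 October 2032 is a Friday, so the first Sunday is October 3 and the fourth is October 24.
At the standard offset (UTC+07:45), 18:45 UTC + 7h45m = 02:30 Vareth Republic standard time (rolling into the next day, 20 April 2032).
Daylight saving runs 15 March – 24 October; the standard-time date in Vareth Republic, 20 April 2032, is inside that window, so Vareth Republic is at UTC+08:45.
18:45 UTC + 8h45m = 03:30 Vareth Republic (rolling into the next day, 20 April 2032).

03:30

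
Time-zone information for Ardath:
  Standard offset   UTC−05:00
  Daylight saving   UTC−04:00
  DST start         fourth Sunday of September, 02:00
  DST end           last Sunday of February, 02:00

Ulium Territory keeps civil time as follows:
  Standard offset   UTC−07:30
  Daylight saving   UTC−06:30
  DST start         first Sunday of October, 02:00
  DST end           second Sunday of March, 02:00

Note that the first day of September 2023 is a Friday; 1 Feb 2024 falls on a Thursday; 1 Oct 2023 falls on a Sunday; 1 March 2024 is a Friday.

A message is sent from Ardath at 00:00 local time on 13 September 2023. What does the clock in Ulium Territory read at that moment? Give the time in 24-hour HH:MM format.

21:30

1 September 2023 is a Friday, so the first Sunday is September 3 and the fourth is September 24.
1 February 2024 is a Thursday, so Sundays fall on 4, 11, 18, 25; the last is February 25.
13 September 2023 is outside the daylight-saving period (24 September 2023 – 25 February 2024), so Ardath is on standard time, UTC−05:00.
00:00 Ardath + 5h = 05:00 UTC.
1 October 2023 is a Sunday, so the first Sunday is October 1.
1 March 2024 is a Friday, so the first Sunday is March 3 and the second is March 10.
At the standard offset (UTC−07:30), 05:00 UTC − 7h30m = 21:30 Ulium Territory standard time (rolling into the previous day, 12 September 2023).
The standard-time date in Ulium Territory, 12 September 2023, does not fall between 1 October 2023 and 10 March 2024, so daylight saving is not in effect and Ulium Territory is at UTC−07:30.
05:00 UTC − 7h30m = 21:30 Ulium Territory (rolling into the previous day, 12 September 2023).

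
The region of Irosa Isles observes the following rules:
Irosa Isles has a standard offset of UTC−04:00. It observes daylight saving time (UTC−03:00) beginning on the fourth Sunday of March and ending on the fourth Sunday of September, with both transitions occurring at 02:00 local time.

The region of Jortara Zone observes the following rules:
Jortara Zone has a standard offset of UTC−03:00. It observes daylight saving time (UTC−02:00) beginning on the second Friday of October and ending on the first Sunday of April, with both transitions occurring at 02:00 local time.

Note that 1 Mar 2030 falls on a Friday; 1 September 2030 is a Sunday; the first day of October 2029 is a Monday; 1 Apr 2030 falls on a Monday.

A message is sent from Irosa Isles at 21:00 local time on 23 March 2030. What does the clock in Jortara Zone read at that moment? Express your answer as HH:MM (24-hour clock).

23:00

1 March 2030 is a Friday, so the first Sunday is March 3 and the fourth is March 24.
1 September 2030 is a Sunday, so the first Sunday is September 1 and the fourth is September 22.
23 March 2030 is outside the daylight-saving period (24 March – 22 September), so Irosa Isles is on standard time, UTC−04:00.
21:00 Irosa Isles + 4h = 01:00 UTC (rolling into the next day, 24 March 2030).
1 October 2029 is a Monday, so the first Friday is October 5 and the second is October 12.
1 April 2030 is a Monday, so the first Sunday is April 7.
At the standard offset (UTC−03:00), 01:00 UTC − 3h = 22:00 Jortara Zone standard time (rolling into the previous day, 23 March 2030).
Daylight saving runs 12 October 2029 – 7 April 2030; the standard-time date in Jortara Zone, 23 March 2030, is inside that window, so Jortara Zone is at UTC−02:00.
01:00 UTC − 2h = 23:00 Jortara Zone (rolling into the previous day, 23 March 2030).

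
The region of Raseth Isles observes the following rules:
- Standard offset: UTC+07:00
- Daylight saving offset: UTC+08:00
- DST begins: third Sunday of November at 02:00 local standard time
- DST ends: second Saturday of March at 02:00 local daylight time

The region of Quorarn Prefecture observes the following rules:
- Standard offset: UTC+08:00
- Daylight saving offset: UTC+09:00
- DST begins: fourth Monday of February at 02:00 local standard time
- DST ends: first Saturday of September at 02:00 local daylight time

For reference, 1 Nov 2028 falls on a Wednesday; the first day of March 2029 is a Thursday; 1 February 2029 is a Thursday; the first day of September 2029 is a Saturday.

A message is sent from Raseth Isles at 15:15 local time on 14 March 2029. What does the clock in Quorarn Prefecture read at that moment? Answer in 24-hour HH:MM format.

1 November 2028 is a Wednesday, so the first Sunday is November 5 and the third is November 19.
1 March 2029 is a Thursday, so the first Saturday is March 3 and the second is March 10.
14 March 2029 is outside the daylight-saving period (19 November 2028 – 10 March 2029), so Raseth Isles is on standard time, UTC+07:00.
15:15 Raseth Isles − 7h = 08:15 UTC.
1 February 2029 is a Thursday, so the first Monday is February 5 and the fourth is February 26.
1 September 2029 is a Saturday, so the first Saturday is September 1.
At the standard offset (UTC+08:00), 08:15 UTC + 8h = 16:15 Quorarn Prefecture standard time.
Daylight saving runs 26 February – 1 September; the standard-time date in Quorarn Prefecture, 14 March 2029, is inside that window, so Quorarn Prefecture is at UTC+09:00.
08:15 UTC + 9h = 17:15 Quorarn Prefecture.

17:15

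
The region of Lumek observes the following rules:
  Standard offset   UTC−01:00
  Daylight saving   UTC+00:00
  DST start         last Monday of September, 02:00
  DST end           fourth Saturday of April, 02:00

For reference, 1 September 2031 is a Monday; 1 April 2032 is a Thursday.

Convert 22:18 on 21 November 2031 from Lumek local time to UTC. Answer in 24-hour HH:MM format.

22:18

1 September 2031 is a Monday, so Mondays fall on 1, 8, 15, 22, 29; the last is September 29.
1 April 2032 is a Thursday, so the first Saturday is April 3 and the fourth is April 24.
Daylight saving runs 29 September 2031 – 24 April 2032; 21 November 2031 is inside that window, so Lumek is at UTC+00:00.
22:18 local − 0h = 22:18 UTC.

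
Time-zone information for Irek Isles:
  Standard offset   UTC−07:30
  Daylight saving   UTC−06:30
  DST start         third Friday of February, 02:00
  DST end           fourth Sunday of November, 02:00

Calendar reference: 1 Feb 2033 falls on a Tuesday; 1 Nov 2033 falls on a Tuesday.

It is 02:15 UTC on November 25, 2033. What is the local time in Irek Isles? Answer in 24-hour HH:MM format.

1 February 2033 is a Tuesday, so the first Friday is February 4 and the third is February 18.
1 November 2033 is a Tuesday, so the first Sunday is November 6 and the fourth is November 27.
At the standard offset (UTC−07:30), 02:15 UTC − 7h30m = 18:45 Irek Isles standard time (rolling into the previous day, 24 November 2033).
The standard-time date in Irek Isles, November 24, 2033, falls between 18 February and 27 November, so daylight saving is in effect and Irek Isles is at UTC−06:30.
02:15 UTC − 6h30m = 19:45 local (rolling into the previous day, 24 November 2033).

19:45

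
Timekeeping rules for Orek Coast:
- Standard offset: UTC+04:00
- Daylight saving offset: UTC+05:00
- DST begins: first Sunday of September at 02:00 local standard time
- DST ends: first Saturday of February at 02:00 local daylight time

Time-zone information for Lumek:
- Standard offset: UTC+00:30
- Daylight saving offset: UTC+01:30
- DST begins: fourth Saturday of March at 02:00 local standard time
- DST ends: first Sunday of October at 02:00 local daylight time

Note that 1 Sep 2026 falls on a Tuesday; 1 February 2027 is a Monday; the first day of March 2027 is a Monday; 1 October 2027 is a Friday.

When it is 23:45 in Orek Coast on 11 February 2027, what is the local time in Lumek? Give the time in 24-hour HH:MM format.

1 September 2026 is a Tuesday, so the first Sunday is September 6.
1 February 2027 is a Monday, so the first Saturday is February 6.
Daylight saving runs 6 September 2026 – 6 February 2027; 11 February 2027 is outside that window, so Orek Coast is on standard time at UTC+04:00.
23:45 Orek Coast − 4h = 19:45 UTC.
1 March 2027 is a Monday, so the first Saturday is March 6 and the fourth is March 27.
1 October 2027 is a Friday, so the first Sunday is October 3.
At the standard offset (UTC+00:30), 19:45 UTC + 0h30m = 20:15 Lumek standard time.
Daylight saving runs 27 March – 3 October; the standard-time date in Lumek, 11 February 2027, is outside that window, so Lumek is on standard time at UTC+00:30.
19:45 UTC + 0h30m = 20:15 Lumek.

20:15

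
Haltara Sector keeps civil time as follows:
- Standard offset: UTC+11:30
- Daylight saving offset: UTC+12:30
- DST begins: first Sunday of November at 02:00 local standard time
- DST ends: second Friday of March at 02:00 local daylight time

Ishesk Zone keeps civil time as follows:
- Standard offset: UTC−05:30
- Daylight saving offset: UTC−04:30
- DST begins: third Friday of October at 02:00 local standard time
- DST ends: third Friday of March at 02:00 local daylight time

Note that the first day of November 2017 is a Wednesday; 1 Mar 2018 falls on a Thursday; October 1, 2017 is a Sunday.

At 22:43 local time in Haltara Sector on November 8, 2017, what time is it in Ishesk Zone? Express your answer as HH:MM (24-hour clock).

05:43

1 November 2017 is a Wednesday, so the first Sunday is November 5.
1 March 2018 is a Thursday, so the first Friday is March 2 and the second is March 9.
Daylight saving runs 5 November 2017 – 9 March 2018; November 8, 2017 is inside that window, so Haltara Sector is at UTC+12:30.
22:43 Haltara Sector − 12h30m = 10:13 UTC.
1 October 2017 is a Sunday, so the first Friday is October 6 and the third is October 20.
1 March 2018 is a Thursday, so the first Friday is March 2 and the third is March 16.
At the standard offset (UTC−05:30), 10:13 UTC − 5h30m = 04:43 Ishesk Zone standard time.
The standard-time date in Ishesk Zone, November 8, 2017, falls between 20 October 2017 and 16 March 2018, so daylight saving is in effect and Ishesk Zone is at UTC−04:30.
10:13 UTC − 4h30m = 05:43 Ishesk Zone.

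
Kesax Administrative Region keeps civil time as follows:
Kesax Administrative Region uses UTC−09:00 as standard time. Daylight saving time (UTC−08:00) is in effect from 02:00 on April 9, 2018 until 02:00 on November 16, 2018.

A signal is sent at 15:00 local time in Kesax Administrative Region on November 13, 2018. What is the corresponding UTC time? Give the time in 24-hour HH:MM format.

23:00

Daylight saving runs 9 April – 16 November; November 13, 2018 is inside that window, so Kesax Administrative Region is at UTC−08:00.
15:00 local + 8h = 23:00 UTC.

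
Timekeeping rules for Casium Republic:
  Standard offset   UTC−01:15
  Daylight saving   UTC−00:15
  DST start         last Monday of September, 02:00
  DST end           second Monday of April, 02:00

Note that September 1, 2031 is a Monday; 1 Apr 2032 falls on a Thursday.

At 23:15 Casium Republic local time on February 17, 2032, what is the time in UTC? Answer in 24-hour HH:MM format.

23:30

1 September 2031 is a Monday, so Mondays fall on 1, 8, 15, 22, 29; the last is September 29.
1 April 2032 is a Thursday, so the first Monday is April 5 and the second is April 12.
February 17, 2032 falls between 29 September 2031 and 12 April 2032, so daylight saving is in effect and Casium Republic is at UTC−00:15.
23:15 local + 0h15m = 23:30 UTC.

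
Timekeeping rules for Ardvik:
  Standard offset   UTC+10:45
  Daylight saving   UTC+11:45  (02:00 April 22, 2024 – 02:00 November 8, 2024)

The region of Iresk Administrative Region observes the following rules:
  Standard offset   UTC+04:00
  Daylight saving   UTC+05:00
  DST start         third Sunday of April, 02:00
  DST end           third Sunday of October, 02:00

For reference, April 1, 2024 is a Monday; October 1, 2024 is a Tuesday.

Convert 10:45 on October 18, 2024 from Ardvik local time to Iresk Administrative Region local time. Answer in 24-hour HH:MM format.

October 18, 2024 falls between 22 April and 8 November, so daylight saving is in effect and Ardvik is at UTC+11:45.
10:45 Ardvik − 11h45m = 23:00 UTC (rolling into the previous day, 17 October 2024).
1 April 2024 is a Monday, so the first Sunday is April 7 and the third is April 21.
1 October 2024 is a Tuesday, so the first Sunday is October 6 and the third is October 20.
At the standard offset (UTC+04:00), 23:00 UTC + 4h = 03:00 Iresk Administrative Region standard time (rolling into the next day, 18 October 2024).
The standard-time date in Iresk Administrative Region, October 18, 2024, lies within the daylight-saving period (21 April – 20 October), so Iresk Administrative Region is on daylight time, UTC+05:00.
23:00 UTC + 5h = 04:00 Iresk Administrative Region (rolling into the next day, 18 October 2024).

04:00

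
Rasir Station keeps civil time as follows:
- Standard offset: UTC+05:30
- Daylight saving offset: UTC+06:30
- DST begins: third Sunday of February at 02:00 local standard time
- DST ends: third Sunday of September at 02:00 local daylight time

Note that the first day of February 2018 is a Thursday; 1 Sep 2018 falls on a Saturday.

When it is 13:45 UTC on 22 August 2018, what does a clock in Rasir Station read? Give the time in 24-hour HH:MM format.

20:15

1 February 2018 is a Thursday, so the first Sunday is February 4 and the third is February 18.
1 September 2018 is a Saturday, so the first Sunday is September 2 and the third is September 16.
At the standard offset (UTC+05:30), 13:45 UTC + 5h30m = 19:15 Rasir Station standard time.
The standard-time date in Rasir Station, 22 August 2018, falls between 18 February and 16 September, so daylight saving is in effect and Rasir Station is at UTC+06:30.
13:45 UTC + 6h30m = 20:15 local.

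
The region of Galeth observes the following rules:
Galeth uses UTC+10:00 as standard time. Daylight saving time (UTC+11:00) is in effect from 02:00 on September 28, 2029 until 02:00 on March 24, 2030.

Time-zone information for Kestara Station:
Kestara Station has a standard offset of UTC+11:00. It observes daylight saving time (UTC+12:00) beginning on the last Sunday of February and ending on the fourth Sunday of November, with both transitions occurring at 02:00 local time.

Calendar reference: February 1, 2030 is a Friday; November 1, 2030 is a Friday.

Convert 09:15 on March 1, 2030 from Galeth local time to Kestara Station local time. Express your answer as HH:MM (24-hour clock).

Daylight saving runs 28 September 2029 – 24 March 2030; March 1, 2030 is inside that window, so Galeth is at UTC+11:00.
09:15 Galeth − 11h = 22:15 UTC (rolling into the previous day, 28 February 2030).
1 February 2030 is a Friday, so Sundays fall on 3, 10, 17, 24; the last is February 24.
1 November 2030 is a Friday, so the first Sunday is November 3 and the fourth is November 24.
At the standard offset (UTC+11:00), 22:15 UTC + 11h = 09:15 Kestara Station standard time (rolling into the next day, 1 March 2030).
Daylight saving runs 24 February – 24 November; the standard-time date in Kestara Station, March 1, 2030, is inside that window, so Kestara Station is at UTC+12:00.
22:15 UTC + 12h = 10:15 Kestara Station (rolling into the next day, 1 March 2030).

10:15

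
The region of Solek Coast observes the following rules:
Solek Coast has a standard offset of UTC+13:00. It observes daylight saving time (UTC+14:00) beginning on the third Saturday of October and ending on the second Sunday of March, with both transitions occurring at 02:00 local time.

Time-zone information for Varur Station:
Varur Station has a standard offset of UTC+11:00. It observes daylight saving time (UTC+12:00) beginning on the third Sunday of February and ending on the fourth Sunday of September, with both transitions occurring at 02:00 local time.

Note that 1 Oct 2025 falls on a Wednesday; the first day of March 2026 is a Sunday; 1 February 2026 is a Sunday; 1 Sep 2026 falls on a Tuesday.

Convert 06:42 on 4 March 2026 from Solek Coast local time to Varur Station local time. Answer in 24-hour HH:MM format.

1 October 2025 is a Wednesday, so the first Saturday is October 4 and the third is October 18.
1 March 2026 is a Sunday, so the first Sunday is March 1 and the second is March 8.
4 March 2026 falls between 18 October 2025 and 8 March 2026, so daylight saving is in effect and Solek Coast is at UTC+14:00.
06:42 Solek Coast − 14h = 16:42 UTC (rolling into the previous day, 3 March 2026).
1 February 2026 is a Sunday, so the first Sunday is February 1 and the third is February 15.
1 September 2026 is a Tuesday, so the first Sunday is September 6 and the fourth is September 27.
At the standard offset (UTC+11:00), 16:42 UTC + 11h = 03:42 Varur Station standard time (rolling into the next day, 4 March 2026).
The standard-time date in Varur Station, 4 March 2026, falls between 15 February and 27 September, so daylight saving is in effect and Varur Station is at UTC+12:00.
16:42 UTC + 12h = 04:42 Varur Station (rolling into the next day, 4 March 2026).

04:42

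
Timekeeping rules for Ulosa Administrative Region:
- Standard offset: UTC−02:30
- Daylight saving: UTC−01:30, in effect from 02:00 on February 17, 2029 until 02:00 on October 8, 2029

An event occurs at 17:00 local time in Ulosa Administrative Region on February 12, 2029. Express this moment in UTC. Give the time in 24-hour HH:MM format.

Daylight saving runs 17 February – 8 October; February 12, 2029 is outside that window, so Ulosa Administrative Region is on standard time at UTC−02:30.
17:00 local + 2h30m = 19:30 UTC.

19:30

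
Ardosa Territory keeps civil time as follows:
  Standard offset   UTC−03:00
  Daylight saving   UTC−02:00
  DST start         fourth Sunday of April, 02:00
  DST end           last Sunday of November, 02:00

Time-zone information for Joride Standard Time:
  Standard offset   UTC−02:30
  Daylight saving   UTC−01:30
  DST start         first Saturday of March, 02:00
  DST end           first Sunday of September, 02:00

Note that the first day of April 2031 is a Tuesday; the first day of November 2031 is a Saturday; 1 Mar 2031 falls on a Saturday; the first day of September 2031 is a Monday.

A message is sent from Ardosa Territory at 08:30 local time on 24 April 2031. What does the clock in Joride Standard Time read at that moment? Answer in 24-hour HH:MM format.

10:00

1 April 2031 is a Tuesday, so the first Sunday is April 6 and the fourth is April 27.
1 November 2031 is a Saturday, so Sundays fall on 2, 9, 16, 23, 30; the last is November 30.
Daylight saving runs 27 April – 30 November; 24 April 2031 is outside that window, so Ardosa Territory is on standard time at UTC−03:00.
08:30 Ardosa Territory + 3h = 11:30 UTC.
1 March 2031 is a Saturday, so the first Saturday is March 1.
1 September 2031 is a Monday, so the first Sunday is September 7.
At the standard offset (UTC−02:30), 11:30 UTC − 2h30m = 09:00 Joride Standard Time standard time.
The standard-time date in Joride Standard Time, 24 April 2031, lies within the daylight-saving period (1 March – 7 September), so Joride Standard Time is on daylight time, UTC−01:30.
11:30 UTC − 1h30m = 10:00 Joride Standard Time.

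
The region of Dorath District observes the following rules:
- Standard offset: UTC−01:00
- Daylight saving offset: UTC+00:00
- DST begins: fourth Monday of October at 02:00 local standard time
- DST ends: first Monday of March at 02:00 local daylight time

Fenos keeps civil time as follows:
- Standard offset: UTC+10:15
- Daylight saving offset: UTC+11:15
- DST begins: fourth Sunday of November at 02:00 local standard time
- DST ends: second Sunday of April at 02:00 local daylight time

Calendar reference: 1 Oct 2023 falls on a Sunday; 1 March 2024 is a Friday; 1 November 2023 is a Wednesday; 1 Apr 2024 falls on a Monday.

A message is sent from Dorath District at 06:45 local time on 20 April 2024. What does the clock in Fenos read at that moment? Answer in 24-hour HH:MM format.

18:00

1 October 2023 is a Sunday, so the first Monday is October 2 and the fourth is October 23.
1 March 2024 is a Friday, so the first Monday is March 4.
Daylight saving runs 23 October 2023 – 4 March 2024; 20 April 2024 is outside that window, so Dorath District is on standard time at UTC−01:00.
06:45 Dorath District + 1h = 07:45 UTC.
1 November 2023 is a Wednesday, so the first Sunday is November 5 and the fourth is November 26.
1 April 2024 is a Monday, so the first Sunday is April 7 and the second is April 14.
At the standard offset (UTC+10:15), 07:45 UTC + 10h15m = 18:00 Fenos standard time.
The standard-time date in Fenos, 20 April 2024, does not fall between 26 November 2023 and 14 April 2024, so daylight saving is not in effect and Fenos is at UTC+10:15.
07:45 UTC + 10h15m = 18:00 Fenos.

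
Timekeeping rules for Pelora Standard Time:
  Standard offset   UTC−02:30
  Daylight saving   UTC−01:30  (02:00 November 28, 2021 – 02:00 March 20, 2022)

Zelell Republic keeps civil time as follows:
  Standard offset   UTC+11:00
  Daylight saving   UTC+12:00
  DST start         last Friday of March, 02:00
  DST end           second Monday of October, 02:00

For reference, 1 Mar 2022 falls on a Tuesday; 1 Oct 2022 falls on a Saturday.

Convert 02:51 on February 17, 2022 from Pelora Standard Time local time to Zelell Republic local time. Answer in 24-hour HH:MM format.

February 17, 2022 falls between 28 November 2021 and 20 March 2022, so daylight saving is in effect and Pelora Standard Time is at UTC−01:30.
02:51 Pelora Standard Time + 1h30m = 04:21 UTC.
1 March 2022 is a Tuesday, so Fridays fall on 4, 11, 18, 25; the last is March 25.
1 October 2022 is a Saturday, so the first Monday is October 3 and the second is October 10.
At the standard offset (UTC+11:00), 04:21 UTC + 11h = 15:21 Zelell Republic standard time.
The standard-time date in Zelell Republic, February 17, 2022, is outside the daylight-saving period (25 March – 10 October), so Zelell Republic is on standard time, UTC+11:00.
04:21 UTC + 11h = 15:21 Zelell Republic.

15:21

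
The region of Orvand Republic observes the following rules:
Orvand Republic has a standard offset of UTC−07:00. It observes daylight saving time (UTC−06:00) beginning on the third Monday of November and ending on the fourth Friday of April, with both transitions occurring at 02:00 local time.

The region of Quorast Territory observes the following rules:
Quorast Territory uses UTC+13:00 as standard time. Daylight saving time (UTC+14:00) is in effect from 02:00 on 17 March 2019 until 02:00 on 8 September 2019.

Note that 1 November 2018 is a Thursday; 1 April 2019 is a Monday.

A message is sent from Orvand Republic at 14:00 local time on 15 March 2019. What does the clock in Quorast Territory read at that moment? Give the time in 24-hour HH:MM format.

1 November 2018 is a Thursday, so the first Monday is November 5 and the third is November 19.
1 April 2019 is a Monday, so the first Friday is April 5 and the fourth is April 26.
15 March 2019 falls between 19 November 2018 and 26 April 2019, so daylight saving is in effect and Orvand Republic is at UTC−06:00.
14:00 Orvand Republic + 6h = 20:00 UTC.
At the standard offset (UTC+13:00), 20:00 UTC + 13h = 09:00 Quorast Territory standard time (rolling into the next day, 16 March 2019).
Daylight saving runs 17 March – 8 September; the standard-time date in Quorast Territory, 16 March 2019, is outside that window, so Quorast Territory is on standard time at UTC+13:00.
20:00 UTC + 13h = 09:00 Quorast Territory (rolling into the next day, 16 March 2019).

09:00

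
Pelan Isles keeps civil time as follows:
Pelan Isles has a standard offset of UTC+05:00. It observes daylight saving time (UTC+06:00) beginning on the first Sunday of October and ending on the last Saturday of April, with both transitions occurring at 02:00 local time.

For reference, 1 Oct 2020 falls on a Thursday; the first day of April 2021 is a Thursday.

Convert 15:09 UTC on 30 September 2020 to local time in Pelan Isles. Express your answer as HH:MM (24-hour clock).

20:09

1 October 2020 is a Thursday, so the first Sunday is October 4.
1 April 2021 is a Thursday, so Saturdays fall on 3, 10, 17, 24; the last is April 24.
At the standard offset (UTC+05:00), 15:09 UTC + 5h = 20:09 Pelan Isles standard time.
The standard-time date in Pelan Isles, 30 September 2020, does not fall between 4 October 2020 and 24 April 2021, so daylight saving is not in effect and Pelan Isles is at UTC+05:00.
15:09 UTC + 5h = 20:09 local.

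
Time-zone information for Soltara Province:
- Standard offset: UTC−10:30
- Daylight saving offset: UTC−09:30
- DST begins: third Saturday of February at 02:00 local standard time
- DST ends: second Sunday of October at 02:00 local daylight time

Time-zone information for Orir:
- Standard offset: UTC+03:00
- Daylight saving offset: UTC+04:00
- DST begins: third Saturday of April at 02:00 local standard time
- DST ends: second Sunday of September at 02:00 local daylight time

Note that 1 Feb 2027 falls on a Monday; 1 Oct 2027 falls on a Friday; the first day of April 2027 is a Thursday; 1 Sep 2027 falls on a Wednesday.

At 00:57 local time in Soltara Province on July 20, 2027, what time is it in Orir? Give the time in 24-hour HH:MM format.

1 February 2027 is a Monday, so the first Saturday is February 6 and the third is February 20.
1 October 2027 is a Friday, so the first Sunday is October 3 and the second is October 10.
July 20, 2027 lies within the daylight-saving period (20 February – 10 October), so Soltara Province is on daylight time, UTC−09:30.
00:57 Soltara Province + 9h30m = 10:27 UTC.
1 April 2027 is a Thursday, so the first Saturday is April 3 and the third is April 17.
1 September 2027 is a Wednesday, so the first Sunday is September 5 and the second is September 12.
At the standard offset (UTC+03:00), 10:27 UTC + 3h = 13:27 Orir standard time.
Daylight saving runs 17 April – 12 September; the standard-time date in Orir, July 20, 2027, is inside that window, so Orir is at UTC+04:00.
10:27 UTC + 4h = 14:27 Orir.

14:27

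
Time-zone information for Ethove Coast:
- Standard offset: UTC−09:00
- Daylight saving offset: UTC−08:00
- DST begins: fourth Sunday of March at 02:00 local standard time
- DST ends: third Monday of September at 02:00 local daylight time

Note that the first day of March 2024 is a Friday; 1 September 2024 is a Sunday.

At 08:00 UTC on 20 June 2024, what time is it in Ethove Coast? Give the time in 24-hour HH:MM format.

00:00

1 March 2024 is a Friday, so the first Sunday is March 3 and the fourth is March 24.
1 September 2024 is a Sunday, so the first Monday is September 2 and the third is September 16.
At the standard offset (UTC−09:00), 08:00 UTC − 9h = 23:00 Ethove Coast standard time (rolling into the previous day, 19 June 2024).
Daylight saving runs 24 March – 16 September; the standard-time date in Ethove Coast, 19 June 2024, is inside that window, so Ethove Coast is at UTC−08:00.
08:00 UTC − 8h = 00:00 local.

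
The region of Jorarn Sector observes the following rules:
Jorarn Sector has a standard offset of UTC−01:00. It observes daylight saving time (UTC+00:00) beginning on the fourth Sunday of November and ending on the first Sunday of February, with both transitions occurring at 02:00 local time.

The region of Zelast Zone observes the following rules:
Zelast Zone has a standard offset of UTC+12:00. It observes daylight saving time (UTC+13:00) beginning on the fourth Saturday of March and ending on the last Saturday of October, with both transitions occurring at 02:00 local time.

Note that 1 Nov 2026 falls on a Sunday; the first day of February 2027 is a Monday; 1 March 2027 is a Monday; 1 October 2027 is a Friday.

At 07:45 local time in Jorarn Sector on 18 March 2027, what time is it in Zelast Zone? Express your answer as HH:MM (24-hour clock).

20:45

1 November 2026 is a Sunday, so the first Sunday is November 1 and the fourth is November 22.
1 February 2027 is a Monday, so the first Sunday is February 7.
18 March 2027 is outside the daylight-saving period (22 November 2026 – 7 February 2027), so Jorarn Sector is on standard time, UTC−01:00.
07:45 Jorarn Sector + 1h = 08:45 UTC.
1 March 2027 is a Monday, so the first Saturday is March 6 and the fourth is March 27.
1 October 2027 is a Friday, so Saturdays fall on 2, 9, 16, 23, 30; the last is October 30.
At the standard offset (UTC+12:00), 08:45 UTC + 12h = 20:45 Zelast Zone standard time.
The standard-time date in Zelast Zone, 18 March 2027, does not fall between 27 March and 30 October, so daylight saving is not in effect and Zelast Zone is at UTC+12:00.
08:45 UTC + 12h = 20:45 Zelast Zone.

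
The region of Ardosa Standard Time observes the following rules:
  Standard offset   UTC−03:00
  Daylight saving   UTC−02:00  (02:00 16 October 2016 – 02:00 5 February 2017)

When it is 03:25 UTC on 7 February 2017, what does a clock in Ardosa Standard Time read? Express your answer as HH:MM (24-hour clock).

At the standard offset (UTC−03:00), 03:25 UTC − 3h = 00:25 Ardosa Standard Time standard time.
The standard-time date in Ardosa Standard Time, 7 February 2017, does not fall between 16 October 2016 and 5 February 2017, so daylight saving is not in effect and Ardosa Standard Time is at UTC−03:00.
03:25 UTC − 3h = 00:25 local.

00:25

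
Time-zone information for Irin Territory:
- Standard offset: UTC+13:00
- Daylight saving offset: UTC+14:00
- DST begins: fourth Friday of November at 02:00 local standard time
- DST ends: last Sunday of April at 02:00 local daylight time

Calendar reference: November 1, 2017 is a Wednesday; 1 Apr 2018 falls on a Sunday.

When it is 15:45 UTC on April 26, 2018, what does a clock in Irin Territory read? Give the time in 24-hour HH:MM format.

05:45

1 November 2017 is a Wednesday, so the first Friday is November 3 and the fourth is November 24.
1 April 2018 is a Sunday, so Sundays fall on 1, 8, 15, 22, 29; the last is April 29.
At the standard offset (UTC+13:00), 15:45 UTC + 13h = 04:45 Irin Territory standard time (rolling into the next day, 27 April 2018).
Daylight saving runs 24 November 2017 – 29 April 2018; the standard-time date in Irin Territory, April 27, 2018, is inside that window, so Irin Territory is at UTC+14:00.
15:45 UTC + 14h = 05:45 local (rolling into the next day, 27 April 2018).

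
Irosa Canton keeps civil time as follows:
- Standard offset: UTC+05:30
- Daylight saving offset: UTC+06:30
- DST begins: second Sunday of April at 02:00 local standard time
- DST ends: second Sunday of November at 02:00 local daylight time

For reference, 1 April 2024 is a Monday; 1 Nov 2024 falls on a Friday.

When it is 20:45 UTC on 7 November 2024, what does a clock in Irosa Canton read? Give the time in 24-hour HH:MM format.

1 April 2024 is a Monday, so the first Sunday is April 7 and the second is April 14.
1 November 2024 is a Friday, so the first Sunday is November 3 and the second is November 10.
At the standard offset (UTC+05:30), 20:45 UTC + 5h30m = 02:15 Irosa Canton standard time (rolling into the next day, 8 November 2024).
The standard-time date in Irosa Canton, 8 November 2024, lies within the daylight-saving period (14 April – 10 November), so Irosa Canton is on daylight time, UTC+06:30.
20:45 UTC + 6h30m = 03:15 local (rolling into the next day, 8 November 2024).

03:15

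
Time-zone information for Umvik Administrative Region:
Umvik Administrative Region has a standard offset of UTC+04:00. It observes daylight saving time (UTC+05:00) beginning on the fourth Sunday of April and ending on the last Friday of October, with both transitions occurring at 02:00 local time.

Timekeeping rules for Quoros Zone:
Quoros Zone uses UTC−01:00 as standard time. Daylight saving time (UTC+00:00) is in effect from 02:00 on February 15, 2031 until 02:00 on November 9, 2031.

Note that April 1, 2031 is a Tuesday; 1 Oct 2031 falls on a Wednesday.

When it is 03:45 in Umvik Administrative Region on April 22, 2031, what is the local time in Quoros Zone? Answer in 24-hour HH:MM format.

1 April 2031 is a Tuesday, so the first Sunday is April 6 and the fourth is April 27.
1 October 2031 is a Wednesday, so Fridays fall on 3, 10, 17, 24, 31; the last is October 31.
April 22, 2031 does not fall between 27 April and 31 October, so daylight saving is not in effect and Umvik Administrative Region is at UTC+04:00.
03:45 Umvik Administrative Region − 4h = 23:45 UTC (rolling into the previous day, 21 April 2031).
At the standard offset (UTC−01:00), 23:45 UTC − 1h = 22:45 Quoros Zone standard time.
Daylight saving runs 15 February – 9 November; the standard-time date in Quoros Zone, April 21, 2031, is inside that window, so Quoros Zone is at UTC+00:00.
23:45 UTC + 0h = 23:45 Quoros Zone.

23:45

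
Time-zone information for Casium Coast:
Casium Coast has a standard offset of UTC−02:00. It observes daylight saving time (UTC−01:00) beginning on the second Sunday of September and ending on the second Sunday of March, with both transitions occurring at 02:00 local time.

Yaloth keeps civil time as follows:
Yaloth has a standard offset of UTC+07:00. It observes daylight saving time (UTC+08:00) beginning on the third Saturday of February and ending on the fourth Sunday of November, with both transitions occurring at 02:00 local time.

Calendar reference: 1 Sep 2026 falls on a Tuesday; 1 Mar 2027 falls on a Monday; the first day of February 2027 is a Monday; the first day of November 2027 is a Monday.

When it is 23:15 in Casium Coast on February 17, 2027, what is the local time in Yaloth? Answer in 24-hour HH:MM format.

07:15

1 September 2026 is a Tuesday, so the first Sunday is September 6 and the second is September 13.
1 March 2027 is a Monday, so the first Sunday is March 7 and the second is March 14.
Daylight saving runs 13 September 2026 – 14 March 2027; February 17, 2027 is inside that window, so Casium Coast is at UTC−01:00.
23:15 Casium Coast + 1h = 00:15 UTC (rolling into the next day, 18 February 2027).
1 February 2027 is a Monday, so the first Saturday is February 6 and the third is February 20.
1 November 2027 is a Monday, so the first Sunday is November 7 and the fourth is November 28.
At the standard offset (UTC+07:00), 00:15 UTC + 7h = 07:15 Yaloth standard time.
Daylight saving runs 20 February – 28 November; the standard-time date in Yaloth, February 18, 2027, is outside that window, so Yaloth is on standard time at UTC+07:00.
00:15 UTC + 7h = 07:15 Yaloth.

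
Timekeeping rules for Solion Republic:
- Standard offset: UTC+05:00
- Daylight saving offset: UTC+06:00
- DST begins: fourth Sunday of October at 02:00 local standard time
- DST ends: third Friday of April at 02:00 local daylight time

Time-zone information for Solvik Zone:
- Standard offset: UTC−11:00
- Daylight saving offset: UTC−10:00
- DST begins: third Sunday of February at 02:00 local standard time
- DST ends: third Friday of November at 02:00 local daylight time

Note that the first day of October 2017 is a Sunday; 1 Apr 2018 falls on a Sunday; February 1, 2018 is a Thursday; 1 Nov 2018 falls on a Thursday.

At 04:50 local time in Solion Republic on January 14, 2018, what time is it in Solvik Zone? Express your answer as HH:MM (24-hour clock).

1 October 2017 is a Sunday, so the first Sunday is October 1 and the fourth is October 22.
1 April 2018 is a Sunday, so the first Friday is April 6 and the third is April 20.
Daylight saving runs 22 October 2017 – 20 April 2018; January 14, 2018 is inside that window, so Solion Republic is at UTC+06:00.
04:50 Solion Republic − 6h = 22:50 UTC (rolling into the previous day, 13 January 2018).
1 February 2018 is a Thursday, so the first Sunday is February 4 and the third is February 18.
1 November 2018 is a Thursday, so the first Friday is November 2 and the third is November 16.
At the standard offset (UTC−11:00), 22:50 UTC − 11h = 11:50 Solvik Zone standard time.
The standard-time date in Solvik Zone, January 13, 2018, does not fall between 18 February and 16 November, so daylight saving is not in effect and Solvik Zone is at UTC−11:00.
22:50 UTC − 11h = 11:50 Solvik Zone.

11:50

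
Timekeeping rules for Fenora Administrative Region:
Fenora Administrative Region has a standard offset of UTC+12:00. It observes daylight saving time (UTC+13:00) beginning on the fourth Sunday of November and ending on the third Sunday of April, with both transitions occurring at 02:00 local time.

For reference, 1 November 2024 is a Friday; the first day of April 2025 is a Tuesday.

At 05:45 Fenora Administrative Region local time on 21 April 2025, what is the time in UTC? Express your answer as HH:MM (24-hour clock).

17:45

1 November 2024 is a Friday, so the first Sunday is November 3 and the fourth is November 24.
1 April 2025 is a Tuesday, so the first Sunday is April 6 and the third is April 20.
21 April 2025 is outside the daylight-saving period (24 November 2024 – 20 April 2025), so Fenora Administrative Region is on standard time, UTC+12:00.
05:45 local − 12h = 17:45 UTC (rolling into the previous day, 20 April 2025).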